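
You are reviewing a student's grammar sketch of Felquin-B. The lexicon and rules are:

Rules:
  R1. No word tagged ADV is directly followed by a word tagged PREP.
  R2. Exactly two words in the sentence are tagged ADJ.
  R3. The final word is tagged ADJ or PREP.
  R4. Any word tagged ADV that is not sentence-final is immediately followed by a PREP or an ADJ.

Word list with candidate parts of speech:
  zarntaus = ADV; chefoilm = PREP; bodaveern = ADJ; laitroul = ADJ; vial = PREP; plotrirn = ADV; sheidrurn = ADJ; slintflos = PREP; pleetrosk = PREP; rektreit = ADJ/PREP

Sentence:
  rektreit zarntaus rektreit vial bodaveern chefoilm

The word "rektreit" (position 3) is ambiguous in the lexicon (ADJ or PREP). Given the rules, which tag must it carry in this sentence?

Candidates per position — 1:rektreit {ADJ,PREP}; 2:zarntaus {ADV}; 3:rektreit {ADJ,PREP}; 4:vial {PREP}; 5:bodaveern {ADJ}; 6:chefoilm {PREP}.
At position 3, choosing PREP makes rule 1 impossible to satisfy; hence ADJ.
At position 1, choosing ADJ makes rule 2 impossible to satisfy; hence PREP.
So the tagging must be: PREP ADV ADJ PREP ADJ PREP.
Checking: rule 1 ok; rule 2 ok; rule 3 ok; rule 4 ok.

ADJ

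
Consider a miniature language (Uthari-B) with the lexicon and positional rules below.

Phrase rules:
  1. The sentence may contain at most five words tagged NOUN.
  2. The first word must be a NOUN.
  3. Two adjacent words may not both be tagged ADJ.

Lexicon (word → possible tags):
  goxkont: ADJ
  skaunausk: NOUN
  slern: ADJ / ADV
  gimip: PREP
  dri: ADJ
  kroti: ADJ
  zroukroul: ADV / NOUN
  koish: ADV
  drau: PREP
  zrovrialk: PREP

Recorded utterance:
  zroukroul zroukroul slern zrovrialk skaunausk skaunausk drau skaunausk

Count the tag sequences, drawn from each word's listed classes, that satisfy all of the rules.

Candidates per position — 1:zroukroul {ADV,NOUN}; 2:zroukroul {ADV,NOUN}; 3:slern {ADJ,ADV}; 4:zrovrialk {PREP}; 5:skaunausk {NOUN}; 6:skaunausk {NOUN}; 7:drau {PREP}; 8:skaunausk {NOUN}.
There are 8 candidate sequences in total.
The sequences that satisfy every rule: NOUN ADV ADJ PREP NOUN NOUN PREP NOUN; NOUN ADV ADV PREP NOUN NOUN PREP NOUN; NOUN NOUN ADJ PREP NOUN NOUN PREP NOUN; NOUN NOUN ADV PREP NOUN NOUN PREP NOUN.
Count = 4.

4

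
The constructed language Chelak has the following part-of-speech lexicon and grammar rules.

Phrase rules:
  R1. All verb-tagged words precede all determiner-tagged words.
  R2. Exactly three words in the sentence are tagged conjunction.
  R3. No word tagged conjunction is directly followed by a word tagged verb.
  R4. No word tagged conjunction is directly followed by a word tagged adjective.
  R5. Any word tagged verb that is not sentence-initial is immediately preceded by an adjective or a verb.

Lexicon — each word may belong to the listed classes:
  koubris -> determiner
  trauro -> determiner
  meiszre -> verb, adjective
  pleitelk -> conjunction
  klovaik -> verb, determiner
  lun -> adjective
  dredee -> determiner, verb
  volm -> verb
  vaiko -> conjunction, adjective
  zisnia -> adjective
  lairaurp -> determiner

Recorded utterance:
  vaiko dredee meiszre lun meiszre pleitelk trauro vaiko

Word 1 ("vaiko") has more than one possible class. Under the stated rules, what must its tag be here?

Candidates per position — 1:vaiko {conjunction,adjective}; 2:dredee {determiner,verb}; 3:meiszre {verb,adjective}; 4:lun {adjective}; 5:meiszre {verb,adjective}; 6:pleitelk {conjunction}; 7:trauro {determiner}; 8:vaiko {conjunction,adjective}.
Position 1: adjective is ruled out by rule 2; that leaves conjunction.
Position 2: verb is ruled out by rule 3; that leaves determiner.
Position 3: verb is ruled out by rule 1; that leaves adjective.
Position 5: verb is ruled out by rule 1; that leaves adjective.
Position 8: adjective is ruled out by rule 2; that leaves conjunction.
The only consistent sequence is: conjunction determiner adjective adjective adjective conjunction determiner conjunction.
Rule-by-rule: rule 1 ok; rule 2 ok; rule 3 ok; rule 4 ok; rule 5 ok.

conjunction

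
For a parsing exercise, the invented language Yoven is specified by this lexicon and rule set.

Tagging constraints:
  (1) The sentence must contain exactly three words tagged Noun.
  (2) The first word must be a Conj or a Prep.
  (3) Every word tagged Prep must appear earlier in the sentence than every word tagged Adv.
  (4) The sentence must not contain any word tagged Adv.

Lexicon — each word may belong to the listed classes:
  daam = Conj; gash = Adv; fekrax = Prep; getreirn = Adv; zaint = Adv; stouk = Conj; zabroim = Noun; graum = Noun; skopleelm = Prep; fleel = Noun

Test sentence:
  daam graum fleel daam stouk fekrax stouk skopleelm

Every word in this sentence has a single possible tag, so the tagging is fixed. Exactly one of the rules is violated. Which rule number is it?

1

Fixed tagging: Conj Noun Noun Conj Conj Prep Conj Prep.
Checking each rule: R1 fail, R2 pass, R3 pass, R4 pass.
Only rule 1 fails.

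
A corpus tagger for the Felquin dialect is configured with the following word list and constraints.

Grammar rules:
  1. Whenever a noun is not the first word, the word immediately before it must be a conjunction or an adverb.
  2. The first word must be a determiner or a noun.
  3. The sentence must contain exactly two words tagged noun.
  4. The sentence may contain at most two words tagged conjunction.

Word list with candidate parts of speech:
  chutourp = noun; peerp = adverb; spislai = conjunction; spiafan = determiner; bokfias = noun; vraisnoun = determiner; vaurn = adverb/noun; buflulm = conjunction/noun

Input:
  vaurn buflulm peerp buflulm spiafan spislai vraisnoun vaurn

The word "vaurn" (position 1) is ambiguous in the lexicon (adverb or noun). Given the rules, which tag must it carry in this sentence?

noun

Candidates per position — 1:vaurn {adverb,noun}; 2:buflulm {conjunction,noun}; 3:peerp {adverb}; 4:buflulm {conjunction,noun}; 5:spiafan {determiner}; 6:spislai {conjunction}; 7:vraisnoun {determiner}; 8:vaurn {adverb,noun}.
Word 1 cannot be adverb — rule 2 would then fail for every completion. It is noun.
Word 2 cannot be noun — rule 1 would then fail for every completion. It is conjunction.
Word 4 cannot be conjunction — rule 4 would then fail for every completion. It is noun.
Word 8 cannot be noun — rule 1 would then fail for every completion. It is adverb.
The only consistent sequence is: noun conjunction adverb noun determiner conjunction determiner adverb.
Verifying each rule — rule 1 satisfied; rule 2 satisfied; rule 3 satisfied; rule 4 satisfied.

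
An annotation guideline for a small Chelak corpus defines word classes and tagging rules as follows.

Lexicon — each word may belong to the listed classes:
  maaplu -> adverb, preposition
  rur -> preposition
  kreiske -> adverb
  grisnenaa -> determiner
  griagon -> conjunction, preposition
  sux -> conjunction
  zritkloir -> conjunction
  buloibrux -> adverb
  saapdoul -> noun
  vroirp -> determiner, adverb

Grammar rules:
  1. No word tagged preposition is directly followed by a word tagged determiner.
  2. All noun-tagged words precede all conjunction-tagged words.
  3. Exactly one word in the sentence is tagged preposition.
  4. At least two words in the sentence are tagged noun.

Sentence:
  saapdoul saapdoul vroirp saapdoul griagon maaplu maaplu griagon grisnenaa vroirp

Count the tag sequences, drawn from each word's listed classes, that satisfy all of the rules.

Candidates per position — 1:saapdoul {noun}; 2:saapdoul {noun}; 3:vroirp {determiner,adverb}; 4:saapdoul {noun}; 5:griagon {conjunction,preposition}; 6:maaplu {adverb,preposition}; 7:maaplu {adverb,preposition}; 8:griagon {conjunction,preposition}; 9:grisnenaa {determiner}; 10:vroirp {determiner,adverb}.
There are 64 candidate sequences in total.
Checking each against the rules leaves 12 sequences.
Count = 12.

12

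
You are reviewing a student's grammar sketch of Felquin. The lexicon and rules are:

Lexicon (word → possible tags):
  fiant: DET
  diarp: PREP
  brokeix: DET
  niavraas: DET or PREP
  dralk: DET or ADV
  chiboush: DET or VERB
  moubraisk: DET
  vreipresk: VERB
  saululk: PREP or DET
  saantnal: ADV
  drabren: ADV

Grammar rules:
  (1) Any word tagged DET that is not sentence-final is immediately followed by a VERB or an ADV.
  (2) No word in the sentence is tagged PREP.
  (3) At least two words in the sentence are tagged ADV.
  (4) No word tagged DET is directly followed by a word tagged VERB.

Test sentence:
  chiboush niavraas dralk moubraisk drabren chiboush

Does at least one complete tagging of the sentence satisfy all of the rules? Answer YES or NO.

YES

Candidates per position — 1:chiboush {DET,VERB}; 2:niavraas {DET,PREP}; 3:dralk {DET,ADV}; 4:moubraisk {DET}; 5:drabren {ADV}; 6:chiboush {DET,VERB}.
One satisfying assignment: VERB DET ADV DET ADV VERB.
Checking: rule 1 ok; rule 2 ok; rule 3 ok; rule 4 ok.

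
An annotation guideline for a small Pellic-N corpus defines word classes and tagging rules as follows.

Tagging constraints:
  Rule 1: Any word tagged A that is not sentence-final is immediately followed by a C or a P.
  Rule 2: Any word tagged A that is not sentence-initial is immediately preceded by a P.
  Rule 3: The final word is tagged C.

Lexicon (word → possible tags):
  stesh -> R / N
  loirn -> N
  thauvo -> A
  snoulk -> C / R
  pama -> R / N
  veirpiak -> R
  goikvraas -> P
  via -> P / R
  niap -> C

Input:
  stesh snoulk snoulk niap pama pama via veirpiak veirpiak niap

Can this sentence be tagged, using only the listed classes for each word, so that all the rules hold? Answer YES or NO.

YES

Candidates per position — 1:stesh {R,N}; 2:snoulk {C,R}; 3:snoulk {C,R}; 4:niap {C}; 5:pama {R,N}; 6:pama {R,N}; 7:via {P,R}; 8:veirpiak {R}; 9:veirpiak {R}; 10:niap {C}.
One satisfying assignment: R C C C R N P R R C.
Verifying each rule — rule 1 holds; rule 2 holds; rule 3 holds.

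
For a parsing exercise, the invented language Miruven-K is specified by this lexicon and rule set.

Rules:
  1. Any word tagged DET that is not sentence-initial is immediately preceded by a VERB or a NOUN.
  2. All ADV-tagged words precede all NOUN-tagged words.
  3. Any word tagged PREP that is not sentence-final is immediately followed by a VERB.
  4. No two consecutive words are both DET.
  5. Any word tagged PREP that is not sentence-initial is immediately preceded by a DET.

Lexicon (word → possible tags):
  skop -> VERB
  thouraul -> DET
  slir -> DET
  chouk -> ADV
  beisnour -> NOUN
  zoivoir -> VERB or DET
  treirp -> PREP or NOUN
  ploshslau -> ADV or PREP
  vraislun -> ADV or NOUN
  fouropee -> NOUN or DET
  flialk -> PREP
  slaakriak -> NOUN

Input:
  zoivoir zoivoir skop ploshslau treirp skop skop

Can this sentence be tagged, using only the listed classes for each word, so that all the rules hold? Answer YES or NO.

Candidates per position — 1:zoivoir {VERB,DET}; 2:zoivoir {VERB,DET}; 3:skop {VERB}; 4:ploshslau {ADV,PREP}; 5:treirp {PREP,NOUN}; 6:skop {VERB}; 7:skop {VERB}.
One satisfying assignment: VERB DET VERB ADV NOUN VERB VERB.
Check: rule 1 satisfied; rule 2 satisfied; rule 3 satisfied; rule 4 satisfied; rule 5 satisfied.

YES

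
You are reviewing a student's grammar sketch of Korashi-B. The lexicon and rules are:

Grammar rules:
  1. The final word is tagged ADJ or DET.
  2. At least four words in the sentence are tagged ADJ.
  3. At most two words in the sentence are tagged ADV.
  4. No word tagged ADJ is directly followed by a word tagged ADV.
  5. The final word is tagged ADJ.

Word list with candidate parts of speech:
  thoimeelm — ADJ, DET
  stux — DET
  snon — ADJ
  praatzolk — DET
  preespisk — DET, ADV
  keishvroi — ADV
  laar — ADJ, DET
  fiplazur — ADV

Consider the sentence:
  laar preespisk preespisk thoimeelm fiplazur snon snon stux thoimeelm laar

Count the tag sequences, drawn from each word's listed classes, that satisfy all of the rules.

7

Candidates per position — 1:laar {ADJ,DET}; 2:preespisk {DET,ADV}; 3:preespisk {DET,ADV}; 4:thoimeelm {ADJ,DET}; 5:fiplazur {ADV}; 6:snon {ADJ}; 7:snon {ADJ}; 8:stux {DET}; 9:thoimeelm {ADJ,DET}; 10:laar {ADJ,DET}.
There are 64 candidate sequences in total.
Checking each against the rules leaves 7 sequences.
Count = 7.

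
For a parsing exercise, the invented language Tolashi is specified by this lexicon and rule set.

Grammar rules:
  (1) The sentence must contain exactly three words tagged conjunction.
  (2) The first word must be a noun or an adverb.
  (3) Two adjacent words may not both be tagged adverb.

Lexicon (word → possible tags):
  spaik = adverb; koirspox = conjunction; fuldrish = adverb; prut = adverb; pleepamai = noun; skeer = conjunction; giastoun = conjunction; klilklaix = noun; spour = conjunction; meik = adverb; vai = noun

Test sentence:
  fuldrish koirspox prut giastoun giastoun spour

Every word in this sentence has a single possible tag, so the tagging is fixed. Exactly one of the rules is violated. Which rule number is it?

1

Fixed tagging: adverb conjunction adverb conjunction conjunction conjunction.
Checking each rule: R1 ✗, R2 ✓, R3 ✓.
Only rule 1 fails.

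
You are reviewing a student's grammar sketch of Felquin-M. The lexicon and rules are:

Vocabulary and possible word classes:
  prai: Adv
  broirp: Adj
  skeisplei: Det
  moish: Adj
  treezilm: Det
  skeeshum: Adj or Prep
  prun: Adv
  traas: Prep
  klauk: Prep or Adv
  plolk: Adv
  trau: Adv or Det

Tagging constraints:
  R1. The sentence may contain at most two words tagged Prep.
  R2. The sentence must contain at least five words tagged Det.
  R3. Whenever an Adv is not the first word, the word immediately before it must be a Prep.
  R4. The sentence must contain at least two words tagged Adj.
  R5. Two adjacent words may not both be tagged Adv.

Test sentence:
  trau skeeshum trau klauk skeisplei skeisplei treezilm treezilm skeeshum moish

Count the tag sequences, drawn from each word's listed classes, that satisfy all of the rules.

7

Candidates per position — 1:trau {Adv,Det}; 2:skeeshum {Adj,Prep}; 3:trau {Adv,Det}; 4:klauk {Prep,Adv}; 5:skeisplei {Det}; 6:skeisplei {Det}; 7:treezilm {Det}; 8:treezilm {Det}; 9:skeeshum {Adj,Prep}; 10:moish {Adj}.
There are 32 candidate sequences in total.
Checking each against the rules leaves 7 sequences.
Count = 7.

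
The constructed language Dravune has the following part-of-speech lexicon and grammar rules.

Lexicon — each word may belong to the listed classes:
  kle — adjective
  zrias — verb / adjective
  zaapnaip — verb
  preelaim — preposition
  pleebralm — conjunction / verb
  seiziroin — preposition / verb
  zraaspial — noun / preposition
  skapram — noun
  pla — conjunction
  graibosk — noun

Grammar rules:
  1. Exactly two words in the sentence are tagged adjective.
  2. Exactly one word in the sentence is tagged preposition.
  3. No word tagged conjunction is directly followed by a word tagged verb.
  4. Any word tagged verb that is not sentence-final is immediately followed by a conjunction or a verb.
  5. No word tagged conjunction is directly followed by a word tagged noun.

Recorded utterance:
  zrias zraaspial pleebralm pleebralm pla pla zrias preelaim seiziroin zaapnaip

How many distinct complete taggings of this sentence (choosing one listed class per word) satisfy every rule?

3

Candidates per position — 1:zrias {verb,adjective}; 2:zraaspial {noun,preposition}; 3:pleebralm {conjunction,verb}; 4:pleebralm {conjunction,verb}; 5:pla {conjunction}; 6:pla {conjunction}; 7:zrias {verb,adjective}; 8:preelaim {preposition}; 9:seiziroin {preposition,verb}; 10:zaapnaip {verb}.
There are 64 candidate sequences in total.
The sequences that satisfy every rule: adjective noun conjunction conjunction conjunction conjunction adjective preposition verb verb; adjective noun verb conjunction conjunction conjunction adjective preposition verb verb; adjective noun verb verb conjunction conjunction adjective preposition verb verb.
Count = 3.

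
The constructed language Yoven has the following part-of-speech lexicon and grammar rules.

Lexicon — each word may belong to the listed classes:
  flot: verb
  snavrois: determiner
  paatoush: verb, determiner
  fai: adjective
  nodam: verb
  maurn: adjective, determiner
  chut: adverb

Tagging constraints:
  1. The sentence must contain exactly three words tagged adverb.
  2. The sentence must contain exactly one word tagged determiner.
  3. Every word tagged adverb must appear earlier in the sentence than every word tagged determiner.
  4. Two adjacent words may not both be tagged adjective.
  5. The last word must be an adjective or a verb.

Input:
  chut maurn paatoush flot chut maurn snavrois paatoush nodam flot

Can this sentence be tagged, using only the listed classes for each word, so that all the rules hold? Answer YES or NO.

NO

Candidates per position — 1:chut {adverb}; 2:maurn {adjective,determiner}; 3:paatoush {verb,determiner}; 4:flot {verb}; 5:chut {adverb}; 6:maurn {adjective,determiner}; 7:snavrois {determiner}; 8:paatoush {verb,determiner}; 9:nodam {verb}; 10:flot {verb}.
Rule 1 cannot be satisfied by any choice of tags from the lexicon.
So there is no consistent tagging.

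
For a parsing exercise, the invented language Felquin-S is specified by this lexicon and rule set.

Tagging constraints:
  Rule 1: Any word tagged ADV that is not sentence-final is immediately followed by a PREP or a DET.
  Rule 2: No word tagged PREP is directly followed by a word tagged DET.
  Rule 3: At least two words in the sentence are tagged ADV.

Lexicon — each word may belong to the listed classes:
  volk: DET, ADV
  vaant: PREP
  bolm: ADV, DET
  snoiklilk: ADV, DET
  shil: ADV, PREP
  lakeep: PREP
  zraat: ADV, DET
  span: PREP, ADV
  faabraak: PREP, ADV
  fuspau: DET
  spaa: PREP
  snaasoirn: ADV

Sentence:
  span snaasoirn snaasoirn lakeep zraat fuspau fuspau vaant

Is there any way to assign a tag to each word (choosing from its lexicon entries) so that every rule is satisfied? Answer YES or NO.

Candidates per position — 1:span {PREP,ADV}; 2:snaasoirn {ADV}; 3:snaasoirn {ADV}; 4:lakeep {PREP}; 5:zraat {ADV,DET}; 6:fuspau {DET}; 7:fuspau {DET}; 8:vaant {PREP}.
Rule 1 cannot be satisfied by any choice of tags from the lexicon.
So there is no consistent tagging.

NO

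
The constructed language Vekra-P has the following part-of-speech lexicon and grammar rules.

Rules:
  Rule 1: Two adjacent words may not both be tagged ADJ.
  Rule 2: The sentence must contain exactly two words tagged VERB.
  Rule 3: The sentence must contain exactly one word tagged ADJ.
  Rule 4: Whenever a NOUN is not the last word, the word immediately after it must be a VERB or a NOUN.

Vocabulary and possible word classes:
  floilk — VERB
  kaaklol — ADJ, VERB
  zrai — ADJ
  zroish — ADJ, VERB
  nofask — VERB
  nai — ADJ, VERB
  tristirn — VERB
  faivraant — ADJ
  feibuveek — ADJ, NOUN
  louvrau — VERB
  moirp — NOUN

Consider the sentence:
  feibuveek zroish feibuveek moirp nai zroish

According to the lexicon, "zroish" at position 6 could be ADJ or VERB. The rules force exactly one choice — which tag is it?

ADJ

Candidates per position — 1:feibuveek {ADJ,NOUN}; 2:zroish {ADJ,VERB}; 3:feibuveek {ADJ,NOUN}; 4:moirp {NOUN}; 5:nai {ADJ,VERB}; 6:zroish {ADJ,VERB}.
If word 5 were ADJ, no tagging could satisfy rule 4; so word 5 is VERB.
Position 6: the remaining choice is settled jointly with positions 1, 2, 3 — only ADJ at position 6 is part of a tagging that satisfies every rule.
That leaves exactly one tagging: NOUN VERB NOUN NOUN VERB ADJ.
Verifying each rule — rule 1 holds; rule 2 holds; rule 3 holds; rule 4 holds.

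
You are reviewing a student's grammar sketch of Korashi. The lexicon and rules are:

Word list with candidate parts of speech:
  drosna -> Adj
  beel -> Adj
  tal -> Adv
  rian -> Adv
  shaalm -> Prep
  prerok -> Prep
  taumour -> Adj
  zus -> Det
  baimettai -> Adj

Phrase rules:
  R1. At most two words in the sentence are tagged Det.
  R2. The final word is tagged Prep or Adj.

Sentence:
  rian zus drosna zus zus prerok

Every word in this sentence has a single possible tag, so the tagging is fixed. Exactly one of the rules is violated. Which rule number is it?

1

Fixed tagging: Adv Det Adj Det Det Prep.
Checking each rule: R1 violated, R2 holds.
Only rule 1 fails.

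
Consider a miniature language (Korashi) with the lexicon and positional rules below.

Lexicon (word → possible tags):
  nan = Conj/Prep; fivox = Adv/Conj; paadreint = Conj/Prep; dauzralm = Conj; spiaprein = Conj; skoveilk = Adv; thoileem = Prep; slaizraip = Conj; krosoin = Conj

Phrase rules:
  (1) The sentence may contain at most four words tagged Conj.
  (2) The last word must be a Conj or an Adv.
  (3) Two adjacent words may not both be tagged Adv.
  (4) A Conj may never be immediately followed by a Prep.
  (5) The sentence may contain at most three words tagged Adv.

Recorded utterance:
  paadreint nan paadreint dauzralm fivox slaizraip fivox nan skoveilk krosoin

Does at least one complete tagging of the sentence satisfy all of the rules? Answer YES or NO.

YES

Candidates per position — 1:paadreint {Conj,Prep}; 2:nan {Conj,Prep}; 3:paadreint {Conj,Prep}; 4:dauzralm {Conj}; 5:fivox {Adv,Conj}; 6:slaizraip {Conj}; 7:fivox {Adv,Conj}; 8:nan {Conj,Prep}; 9:skoveilk {Adv}; 10:krosoin {Conj}.
One satisfying assignment: Prep Prep Prep Conj Adv Conj Adv Prep Adv Conj.
Rule-by-rule: rule 1 ok; rule 2 ok; rule 3 ok; rule 4 ok; rule 5 ok.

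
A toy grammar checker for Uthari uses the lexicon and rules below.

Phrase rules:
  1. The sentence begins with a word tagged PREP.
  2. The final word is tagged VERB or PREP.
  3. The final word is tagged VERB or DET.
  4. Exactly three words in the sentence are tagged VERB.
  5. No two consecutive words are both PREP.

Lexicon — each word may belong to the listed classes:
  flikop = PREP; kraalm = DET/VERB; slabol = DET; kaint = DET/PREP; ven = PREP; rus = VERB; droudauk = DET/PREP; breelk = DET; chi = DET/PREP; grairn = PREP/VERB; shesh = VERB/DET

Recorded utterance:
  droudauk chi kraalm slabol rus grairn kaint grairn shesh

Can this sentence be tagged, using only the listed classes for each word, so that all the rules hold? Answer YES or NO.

YES

Candidates per position — 1:droudauk {DET,PREP}; 2:chi {DET,PREP}; 3:kraalm {DET,VERB}; 4:slabol {DET}; 5:rus {VERB}; 6:grairn {PREP,VERB}; 7:kaint {DET,PREP}; 8:grairn {PREP,VERB}; 9:shesh {VERB,DET}.
One satisfying assignment: PREP DET DET DET VERB VERB DET PREP VERB.
Rule-by-rule: rule 1 ok; rule 2 ok; rule 3 ok; rule 4 ok; rule 5 ok.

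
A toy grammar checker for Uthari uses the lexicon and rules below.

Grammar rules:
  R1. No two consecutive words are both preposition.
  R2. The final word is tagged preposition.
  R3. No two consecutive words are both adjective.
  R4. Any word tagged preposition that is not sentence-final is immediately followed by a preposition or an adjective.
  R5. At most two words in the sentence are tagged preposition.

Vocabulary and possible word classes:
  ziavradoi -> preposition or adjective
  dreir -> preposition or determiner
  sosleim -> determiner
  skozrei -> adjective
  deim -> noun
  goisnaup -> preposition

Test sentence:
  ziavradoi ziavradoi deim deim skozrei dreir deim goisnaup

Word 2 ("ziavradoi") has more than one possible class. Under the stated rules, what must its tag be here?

Candidates per position — 1:ziavradoi {preposition,adjective}; 2:ziavradoi {preposition,adjective}; 3:deim {noun}; 4:deim {noun}; 5:skozrei {adjective}; 6:dreir {preposition,determiner}; 7:deim {noun}; 8:goisnaup {preposition}.
Position 2: preposition is ruled out by rule 4; that leaves adjective.
Position 6: preposition is ruled out by rule 4; that leaves determiner.
Position 1: adjective is ruled out by rule 3; that leaves preposition.
The unique satisfying tagging is: preposition adjective noun noun adjective determiner noun preposition.
Rule-by-rule: rule 1 satisfied; rule 2 satisfied; rule 3 satisfied; rule 4 satisfied; rule 5 satisfied.

adjective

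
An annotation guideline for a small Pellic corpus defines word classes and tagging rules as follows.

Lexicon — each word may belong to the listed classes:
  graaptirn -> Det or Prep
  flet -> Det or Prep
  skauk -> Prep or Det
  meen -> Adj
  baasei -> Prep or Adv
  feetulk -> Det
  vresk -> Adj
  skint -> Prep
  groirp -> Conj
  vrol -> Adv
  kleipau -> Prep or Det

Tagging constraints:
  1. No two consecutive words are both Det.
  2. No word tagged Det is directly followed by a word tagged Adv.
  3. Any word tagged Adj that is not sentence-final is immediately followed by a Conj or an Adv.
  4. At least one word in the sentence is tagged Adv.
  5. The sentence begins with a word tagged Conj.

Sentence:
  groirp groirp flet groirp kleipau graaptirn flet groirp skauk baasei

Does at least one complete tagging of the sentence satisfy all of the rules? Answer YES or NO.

YES

Candidates per position — 1:groirp {Conj}; 2:groirp {Conj}; 3:flet {Det,Prep}; 4:groirp {Conj}; 5:kleipau {Prep,Det}; 6:graaptirn {Det,Prep}; 7:flet {Det,Prep}; 8:groirp {Conj}; 9:skauk {Prep,Det}; 10:baasei {Prep,Adv}.
One satisfying assignment: Conj Conj Det Conj Prep Prep Det Conj Prep Adv.
Verifying each rule — rule 1 holds; rule 2 holds; rule 3 holds; rule 4 holds; rule 5 holds.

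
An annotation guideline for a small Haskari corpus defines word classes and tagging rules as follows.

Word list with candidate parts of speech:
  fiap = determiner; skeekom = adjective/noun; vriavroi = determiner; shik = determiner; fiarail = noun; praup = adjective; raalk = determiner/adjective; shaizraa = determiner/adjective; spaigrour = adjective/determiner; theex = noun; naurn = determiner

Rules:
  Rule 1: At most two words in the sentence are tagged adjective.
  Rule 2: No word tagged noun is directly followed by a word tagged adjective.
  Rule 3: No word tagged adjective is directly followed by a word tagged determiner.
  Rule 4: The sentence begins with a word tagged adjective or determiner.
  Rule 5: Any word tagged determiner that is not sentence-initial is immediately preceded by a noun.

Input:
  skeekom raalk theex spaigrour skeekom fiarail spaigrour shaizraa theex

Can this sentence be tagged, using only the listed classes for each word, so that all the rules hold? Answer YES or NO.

NO

Candidates per position — 1:skeekom {adjective,noun}; 2:raalk {determiner,adjective}; 3:theex {noun}; 4:spaigrour {adjective,determiner}; 5:skeekom {adjective,noun}; 6:fiarail {noun}; 7:spaigrour {adjective,determiner}; 8:shaizraa {determiner,adjective}; 9:theex {noun}.
Every candidate sequence violates at least one rule; no consistent tagging exists.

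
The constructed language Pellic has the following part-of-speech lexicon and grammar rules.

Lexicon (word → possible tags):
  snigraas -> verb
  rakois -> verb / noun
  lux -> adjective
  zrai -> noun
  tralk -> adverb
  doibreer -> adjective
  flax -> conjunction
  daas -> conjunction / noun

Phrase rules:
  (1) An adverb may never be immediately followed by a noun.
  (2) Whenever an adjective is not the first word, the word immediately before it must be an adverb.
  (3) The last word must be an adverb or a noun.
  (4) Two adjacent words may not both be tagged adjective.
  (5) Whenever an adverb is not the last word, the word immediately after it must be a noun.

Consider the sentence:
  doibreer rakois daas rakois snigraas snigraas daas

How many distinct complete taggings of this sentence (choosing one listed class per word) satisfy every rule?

8

Candidates per position — 1:doibreer {adjective}; 2:rakois {verb,noun}; 3:daas {conjunction,noun}; 4:rakois {verb,noun}; 5:snigraas {verb}; 6:snigraas {verb}; 7:daas {conjunction,noun}.
There are 16 candidate sequences in total.
Checking each against the rules leaves 8 sequences.
Count = 8.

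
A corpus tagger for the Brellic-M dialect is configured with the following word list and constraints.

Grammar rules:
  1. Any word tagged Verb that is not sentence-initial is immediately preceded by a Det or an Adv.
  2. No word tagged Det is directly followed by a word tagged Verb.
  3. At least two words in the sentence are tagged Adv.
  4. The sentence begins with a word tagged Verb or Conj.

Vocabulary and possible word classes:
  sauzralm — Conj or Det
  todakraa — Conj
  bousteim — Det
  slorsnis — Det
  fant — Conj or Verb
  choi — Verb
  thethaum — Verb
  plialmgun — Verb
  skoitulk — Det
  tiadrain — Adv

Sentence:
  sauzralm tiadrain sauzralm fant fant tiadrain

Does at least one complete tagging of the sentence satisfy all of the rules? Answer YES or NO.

Candidates per position — 1:sauzralm {Conj,Det}; 2:tiadrain {Adv}; 3:sauzralm {Conj,Det}; 4:fant {Conj,Verb}; 5:fant {Conj,Verb}; 6:tiadrain {Adv}.
One satisfying assignment: Conj Adv Conj Conj Conj Adv.
Rule-by-rule: rule 1 holds; rule 2 holds; rule 3 holds; rule 4 holds.

YES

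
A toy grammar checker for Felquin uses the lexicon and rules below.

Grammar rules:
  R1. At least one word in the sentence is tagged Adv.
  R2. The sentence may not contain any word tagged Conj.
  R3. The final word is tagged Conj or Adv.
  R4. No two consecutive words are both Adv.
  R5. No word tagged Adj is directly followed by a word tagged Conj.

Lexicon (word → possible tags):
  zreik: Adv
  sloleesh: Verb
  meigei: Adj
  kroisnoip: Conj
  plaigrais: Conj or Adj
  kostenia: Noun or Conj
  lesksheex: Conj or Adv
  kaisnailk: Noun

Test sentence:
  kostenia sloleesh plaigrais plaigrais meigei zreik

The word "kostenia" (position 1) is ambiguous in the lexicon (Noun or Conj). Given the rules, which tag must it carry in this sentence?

Noun

Candidates per position — 1:kostenia {Noun,Conj}; 2:sloleesh {Verb}; 3:plaigrais {Conj,Adj}; 4:plaigrais {Conj,Adj}; 5:meigei {Adj}; 6:zreik {Adv}.
At position 1, choosing Conj makes rule 2 impossible to satisfy; hence Noun.
At position 3, choosing Conj makes rule 2 impossible to satisfy; hence Adj.
At position 4, choosing Conj makes rule 2 impossible to satisfy; hence Adj.
That leaves exactly one tagging: Noun Verb Adj Adj Adj Adv.
Verifying each rule — rule 1 satisfied; rule 2 satisfied; rule 3 satisfied; rule 4 satisfied; rule 5 satisfied.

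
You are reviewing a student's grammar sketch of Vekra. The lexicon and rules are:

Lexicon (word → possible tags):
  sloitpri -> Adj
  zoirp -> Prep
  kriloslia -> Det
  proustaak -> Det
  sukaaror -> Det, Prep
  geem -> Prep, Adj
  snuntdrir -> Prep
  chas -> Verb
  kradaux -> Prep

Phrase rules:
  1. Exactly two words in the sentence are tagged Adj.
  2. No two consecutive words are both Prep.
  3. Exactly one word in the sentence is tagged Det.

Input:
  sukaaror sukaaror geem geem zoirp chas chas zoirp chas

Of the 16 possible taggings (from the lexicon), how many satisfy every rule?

2

Candidates per position — 1:sukaaror {Det,Prep}; 2:sukaaror {Det,Prep}; 3:geem {Prep,Adj}; 4:geem {Prep,Adj}; 5:zoirp {Prep}; 6:chas {Verb}; 7:chas {Verb}; 8:zoirp {Prep}; 9:chas {Verb}.
There are 16 candidate sequences in total.
The sequences that satisfy every rule: Det Prep Adj Adj Prep Verb Verb Prep Verb; Prep Det Adj Adj Prep Verb Verb Prep Verb.
Count = 2.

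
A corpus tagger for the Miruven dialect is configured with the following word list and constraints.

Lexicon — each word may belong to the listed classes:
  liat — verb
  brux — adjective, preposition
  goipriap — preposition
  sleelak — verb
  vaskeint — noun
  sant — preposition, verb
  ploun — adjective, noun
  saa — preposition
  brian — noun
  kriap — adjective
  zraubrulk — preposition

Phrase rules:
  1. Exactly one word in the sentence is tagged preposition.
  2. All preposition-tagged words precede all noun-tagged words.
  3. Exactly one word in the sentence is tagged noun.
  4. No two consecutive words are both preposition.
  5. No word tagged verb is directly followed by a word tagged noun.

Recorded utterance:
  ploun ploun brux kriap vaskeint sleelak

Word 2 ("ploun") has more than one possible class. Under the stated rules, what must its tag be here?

Candidates per position — 1:ploun {adjective,noun}; 2:ploun {adjective,noun}; 3:brux {adjective,preposition}; 4:kriap {adjective}; 5:vaskeint {noun}; 6:sleelak {verb}.
If word 1 were noun, no tagging could satisfy rule 3; so word 1 is adjective.
If word 2 were noun, no tagging could satisfy rule 3; so word 2 is adjective.
If word 3 were adjective, no tagging could satisfy rule 1; so word 3 is preposition.
The only consistent sequence is: adjective adjective preposition adjective noun verb.
Verifying each rule — rule 1 ok; rule 2 ok; rule 3 ok; rule 4 ok; rule 5 ok.

adjective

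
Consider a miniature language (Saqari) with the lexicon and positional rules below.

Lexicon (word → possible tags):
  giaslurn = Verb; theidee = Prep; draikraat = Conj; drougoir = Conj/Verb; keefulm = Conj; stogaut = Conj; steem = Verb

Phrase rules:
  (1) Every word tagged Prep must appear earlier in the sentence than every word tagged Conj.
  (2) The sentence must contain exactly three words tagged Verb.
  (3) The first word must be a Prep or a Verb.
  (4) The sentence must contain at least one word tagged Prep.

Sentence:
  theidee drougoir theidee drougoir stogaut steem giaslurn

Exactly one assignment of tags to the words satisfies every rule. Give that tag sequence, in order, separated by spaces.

Prep Verb Prep Conj Conj Verb Verb

Candidates per position — 1:theidee {Prep}; 2:drougoir {Conj,Verb}; 3:theidee {Prep}; 4:drougoir {Conj,Verb}; 5:stogaut {Conj}; 6:steem {Verb}; 7:giaslurn {Verb}.
At position 2, choosing Conj makes rule 1 impossible to satisfy; hence Verb.
At position 4, choosing Verb makes rule 2 impossible to satisfy; hence Conj.
The unique satisfying tagging is: Prep Verb Prep Conj Conj Verb Verb.
Checking: rule 1 satisfied; rule 2 satisfied; rule 3 satisfied; rule 4 satisfied.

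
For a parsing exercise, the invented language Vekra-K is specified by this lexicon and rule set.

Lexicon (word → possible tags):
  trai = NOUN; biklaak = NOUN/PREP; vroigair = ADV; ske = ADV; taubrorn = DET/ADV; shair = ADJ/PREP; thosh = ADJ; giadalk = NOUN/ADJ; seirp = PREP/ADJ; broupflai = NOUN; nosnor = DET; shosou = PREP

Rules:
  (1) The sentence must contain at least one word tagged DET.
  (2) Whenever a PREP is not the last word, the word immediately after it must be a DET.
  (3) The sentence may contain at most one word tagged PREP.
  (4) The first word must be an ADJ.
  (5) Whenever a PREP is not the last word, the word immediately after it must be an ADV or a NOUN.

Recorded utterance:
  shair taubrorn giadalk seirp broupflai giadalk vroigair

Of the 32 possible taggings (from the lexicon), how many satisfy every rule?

4

Candidates per position — 1:shair {ADJ,PREP}; 2:taubrorn {DET,ADV}; 3:giadalk {NOUN,ADJ}; 4:seirp {PREP,ADJ}; 5:broupflai {NOUN}; 6:giadalk {NOUN,ADJ}; 7:vroigair {ADV}.
There are 32 candidate sequences in total.
The sequences that satisfy every rule: ADJ DET NOUN ADJ NOUN NOUN ADV; ADJ DET NOUN ADJ NOUN ADJ ADV; ADJ DET ADJ ADJ NOUN NOUN ADV; ADJ DET ADJ ADJ NOUN ADJ ADV.
Count = 4.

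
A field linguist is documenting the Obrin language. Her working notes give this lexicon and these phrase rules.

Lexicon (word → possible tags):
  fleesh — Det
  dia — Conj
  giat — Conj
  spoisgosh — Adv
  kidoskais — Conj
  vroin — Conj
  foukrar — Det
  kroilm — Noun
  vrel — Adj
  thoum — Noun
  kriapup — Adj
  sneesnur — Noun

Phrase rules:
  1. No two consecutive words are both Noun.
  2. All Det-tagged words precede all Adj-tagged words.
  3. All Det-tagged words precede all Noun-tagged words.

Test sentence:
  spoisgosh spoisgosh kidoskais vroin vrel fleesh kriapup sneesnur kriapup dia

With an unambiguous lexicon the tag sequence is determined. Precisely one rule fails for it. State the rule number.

Fixed tagging: Adv Adv Conj Conj Adj Det Adj Noun Adj Conj.
Applying the rules: R1 pass, R2 fail, R3 pass.
Only rule 2 fails.

2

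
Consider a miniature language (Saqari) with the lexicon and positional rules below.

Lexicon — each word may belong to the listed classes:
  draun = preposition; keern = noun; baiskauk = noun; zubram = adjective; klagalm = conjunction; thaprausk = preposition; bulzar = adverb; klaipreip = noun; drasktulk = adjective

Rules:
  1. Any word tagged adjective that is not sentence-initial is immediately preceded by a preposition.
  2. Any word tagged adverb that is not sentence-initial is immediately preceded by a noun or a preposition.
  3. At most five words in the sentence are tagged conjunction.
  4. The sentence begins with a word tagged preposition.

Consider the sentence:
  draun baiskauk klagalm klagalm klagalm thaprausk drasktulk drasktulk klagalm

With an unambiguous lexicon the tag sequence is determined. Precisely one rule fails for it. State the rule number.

Fixed tagging: preposition noun conjunction conjunction conjunction preposition adjective adjective conjunction.
Rule check: R1 ✗, R2 ✓, R3 ✓, R4 ✓.
Only rule 1 fails.

1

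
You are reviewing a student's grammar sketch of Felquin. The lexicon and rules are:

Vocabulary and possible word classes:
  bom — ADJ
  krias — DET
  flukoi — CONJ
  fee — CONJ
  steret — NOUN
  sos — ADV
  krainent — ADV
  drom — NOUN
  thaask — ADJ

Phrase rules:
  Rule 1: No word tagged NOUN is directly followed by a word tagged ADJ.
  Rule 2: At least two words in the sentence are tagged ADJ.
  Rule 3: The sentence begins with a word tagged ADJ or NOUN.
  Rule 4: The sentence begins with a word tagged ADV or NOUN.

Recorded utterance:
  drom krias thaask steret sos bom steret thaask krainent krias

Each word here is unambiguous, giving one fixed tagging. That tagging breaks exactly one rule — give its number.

Fixed tagging: NOUN DET ADJ NOUN ADV ADJ NOUN ADJ ADV DET.
Rule check: R1 violated, R2 holds, R3 holds, R4 holds.
Only rule 1 fails.

1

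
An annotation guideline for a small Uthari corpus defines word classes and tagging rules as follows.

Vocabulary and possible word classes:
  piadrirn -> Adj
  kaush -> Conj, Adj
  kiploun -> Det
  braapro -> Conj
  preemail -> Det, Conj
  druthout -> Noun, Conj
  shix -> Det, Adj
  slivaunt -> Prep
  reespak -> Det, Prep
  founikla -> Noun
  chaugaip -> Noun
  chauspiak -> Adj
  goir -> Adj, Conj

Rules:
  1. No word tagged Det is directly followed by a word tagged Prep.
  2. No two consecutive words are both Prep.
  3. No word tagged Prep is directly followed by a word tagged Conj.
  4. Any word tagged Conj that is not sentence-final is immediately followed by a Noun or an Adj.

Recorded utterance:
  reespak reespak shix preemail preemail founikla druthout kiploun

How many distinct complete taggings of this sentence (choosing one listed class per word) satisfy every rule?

8

Candidates per position — 1:reespak {Det,Prep}; 2:reespak {Det,Prep}; 3:shix {Det,Adj}; 4:preemail {Det,Conj}; 5:preemail {Det,Conj}; 6:founikla {Noun}; 7:druthout {Noun,Conj}; 8:kiploun {Det}.
There are 64 candidate sequences in total.
Checking each against the rules leaves 8 sequences.
Count = 8.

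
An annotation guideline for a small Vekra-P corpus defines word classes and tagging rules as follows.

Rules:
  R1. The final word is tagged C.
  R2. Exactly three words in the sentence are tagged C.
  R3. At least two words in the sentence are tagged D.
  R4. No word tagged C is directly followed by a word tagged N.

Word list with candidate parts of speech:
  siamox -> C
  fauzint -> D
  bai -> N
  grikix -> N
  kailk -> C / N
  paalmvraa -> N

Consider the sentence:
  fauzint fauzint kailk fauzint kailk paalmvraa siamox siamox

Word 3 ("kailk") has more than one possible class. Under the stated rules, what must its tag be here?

Candidates per position — 1:fauzint {D}; 2:fauzint {D}; 3:kailk {C,N}; 4:fauzint {D}; 5:kailk {C,N}; 6:paalmvraa {N}; 7:siamox {C}; 8:siamox {C}.
At position 5, choosing C makes rule 4 impossible to satisfy; hence N.
At position 3, choosing N makes rule 2 impossible to satisfy; hence C.
The unique satisfying tagging is: D D C D N N C C.
Rule-by-rule: rule 1 ✓; rule 2 ✓; rule 3 ✓; rule 4 ✓.

C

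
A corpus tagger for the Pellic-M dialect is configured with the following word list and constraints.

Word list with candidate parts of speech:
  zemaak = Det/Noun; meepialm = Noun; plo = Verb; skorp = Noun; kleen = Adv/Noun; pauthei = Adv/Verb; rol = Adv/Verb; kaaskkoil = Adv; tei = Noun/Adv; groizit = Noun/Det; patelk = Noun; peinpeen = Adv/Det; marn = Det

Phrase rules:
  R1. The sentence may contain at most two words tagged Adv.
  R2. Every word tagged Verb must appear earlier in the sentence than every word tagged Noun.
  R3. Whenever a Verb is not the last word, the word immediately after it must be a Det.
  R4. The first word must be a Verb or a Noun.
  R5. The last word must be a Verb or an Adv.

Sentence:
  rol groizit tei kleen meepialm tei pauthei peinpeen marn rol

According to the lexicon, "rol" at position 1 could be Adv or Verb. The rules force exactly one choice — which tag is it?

Candidates per position — 1:rol {Adv,Verb}; 2:groizit {Noun,Det}; 3:tei {Noun,Adv}; 4:kleen {Adv,Noun}; 5:meepialm {Noun}; 6:tei {Noun,Adv}; 7:pauthei {Adv,Verb}; 8:peinpeen {Adv,Det}; 9:marn {Det}; 10:rol {Adv,Verb}.
If word 1 were Adv, no tagging could satisfy rule 4; so word 1 is Verb.
If word 2 were Noun, no tagging could satisfy rule 3; so word 2 is Det.
If word 7 were Verb, no tagging could satisfy rule 2; so word 7 is Adv.
If word 10 were Verb, no tagging could satisfy rule 2; so word 10 is Adv.
If word 3 were Adv, no tagging could satisfy rule 1; so word 3 is Noun.
If word 4 were Adv, no tagging could satisfy rule 1; so word 4 is Noun.
If word 6 were Adv, no tagging could satisfy rule 1; so word 6 is Noun.
If word 8 were Adv, no tagging could satisfy rule 1; so word 8 is Det.
So the tagging must be: Verb Det Noun Noun Noun Noun Adv Det Det Adv.
Checking: rule 1 holds; rule 2 holds; rule 3 holds; rule 4 holds; rule 5 holds.

Verb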